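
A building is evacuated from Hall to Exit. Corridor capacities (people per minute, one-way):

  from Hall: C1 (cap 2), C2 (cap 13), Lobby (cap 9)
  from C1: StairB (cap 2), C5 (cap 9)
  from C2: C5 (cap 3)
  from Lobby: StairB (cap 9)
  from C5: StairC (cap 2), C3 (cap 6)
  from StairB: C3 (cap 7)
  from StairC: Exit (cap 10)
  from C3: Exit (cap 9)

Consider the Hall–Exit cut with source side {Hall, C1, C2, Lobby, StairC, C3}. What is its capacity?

42

Edges leaving {Hall, C1, C2, Lobby, StairC, C3}: C1→C5 (9), C1→StairB (2), C2→C5 (3), Lobby→StairB (9), StairC→Exit (10), C3→Exit (9).
Cut capacity = 9 + 2 + 3 + 9 + 10 + 9 = 42.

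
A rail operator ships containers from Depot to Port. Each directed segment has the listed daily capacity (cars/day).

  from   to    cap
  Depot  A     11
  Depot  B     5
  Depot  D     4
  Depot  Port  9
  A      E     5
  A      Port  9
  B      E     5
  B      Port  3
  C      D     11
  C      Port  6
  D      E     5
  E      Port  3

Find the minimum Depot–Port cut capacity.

24

Augment Depot→Port: bottleneck 9, flow now 9.
Augment Depot→A→Port: bottleneck 9, flow now 18.
Augment Depot→B→Port: bottleneck 3, flow now 21.
Augment Depot→A→E→Port: bottleneck 2, flow now 23.
Augment Depot→B→E→Port: bottleneck 1, flow now 24.
No augmenting path remains; maximum flow = 24.
By max-flow min-cut, the minimum cut capacity equals the max flow.
In the residual graph, reachable from Depot: {Depot, A, B, D, E}.
Min-cut edges: Depot→Port (9), A→Port (9), B→Port (3), E→Port (3); capacity 9 + 9 + 3 + 3 = 24.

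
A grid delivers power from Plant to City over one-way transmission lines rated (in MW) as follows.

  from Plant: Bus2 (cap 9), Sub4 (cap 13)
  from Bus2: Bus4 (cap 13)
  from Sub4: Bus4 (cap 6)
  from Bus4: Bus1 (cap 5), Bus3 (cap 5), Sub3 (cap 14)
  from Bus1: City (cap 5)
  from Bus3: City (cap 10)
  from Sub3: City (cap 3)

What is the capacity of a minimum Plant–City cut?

13

Augment Plant→Bus2→Bus4→Bus1→City: bottleneck 5, flow now 5.
Augment Plant→Bus2→Bus4→Bus3→City: bottleneck 4, flow now 9.
Augment Plant→Sub4→Bus4→Bus3→City: bottleneck 1, flow now 10.
Augment Plant→Sub4→Bus4→Sub3→City: bottleneck 3, flow now 13.
No augmenting path remains; maximum flow = 13.
By max-flow min-cut, the minimum cut capacity equals the max flow.
In the residual graph, reachable from Plant: {Plant, Bus2, Sub4, Bus4, Sub3}.
Min-cut edges: Bus4→Bus1 (5), Bus4→Bus3 (5), Sub3→City (3); capacity 5 + 5 + 3 = 13.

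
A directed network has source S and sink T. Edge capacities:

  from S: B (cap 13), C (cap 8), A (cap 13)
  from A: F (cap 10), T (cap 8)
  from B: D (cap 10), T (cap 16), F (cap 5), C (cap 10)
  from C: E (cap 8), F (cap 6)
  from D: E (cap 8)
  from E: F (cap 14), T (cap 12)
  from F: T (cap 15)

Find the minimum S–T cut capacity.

Augment S→A→T: bottleneck 8, flow now 8.
Augment S→B→T: bottleneck 13, flow now 21.
Augment S→A→F→T: bottleneck 5, flow now 26.
Augment S→C→E→T: bottleneck 8, flow now 34.
No augmenting path remains; maximum flow = 34.
By max-flow min-cut, the minimum cut capacity equals the max flow.
In the residual graph, reachable from S: {S}.
Min-cut edges: S→A (13), S→B (13), S→C (8); capacity 13 + 13 + 8 = 34.

34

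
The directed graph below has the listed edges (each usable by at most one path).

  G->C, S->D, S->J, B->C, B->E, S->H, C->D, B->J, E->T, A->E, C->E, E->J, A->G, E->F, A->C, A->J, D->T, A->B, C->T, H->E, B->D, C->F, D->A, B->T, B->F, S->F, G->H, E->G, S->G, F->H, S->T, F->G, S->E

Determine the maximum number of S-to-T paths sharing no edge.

4

Assign every edge capacity 1; by Menger, the answer equals the max flow.
Path S→T (+1); total 1.
Path S→D→T (+1); total 2.
Path S→E→T (+1); total 3.
Path S→G→C→T (+1); total 4.
No residual S→T path; max flow = 4.
Certifying cut of size 4: {E→T, G→C, S→D, S→T}.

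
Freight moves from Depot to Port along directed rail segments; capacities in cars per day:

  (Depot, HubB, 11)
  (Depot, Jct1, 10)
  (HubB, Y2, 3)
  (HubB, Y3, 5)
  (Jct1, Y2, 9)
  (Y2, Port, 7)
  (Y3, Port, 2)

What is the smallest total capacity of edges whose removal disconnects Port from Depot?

Augment Depot→HubB→Y2→Port: bottleneck 3, flow now 3.
Augment Depot→HubB→Y3→Port: bottleneck 2, flow now 5.
Augment Depot→Jct1→Y2→Port: bottleneck 4, flow now 9.
No augmenting path remains; maximum flow = 9.
By max-flow min-cut, the minimum cut capacity equals the max flow.
In the residual graph, reachable from Depot: {Depot, HubB, Jct1, Y2, Y3}.
Min-cut edges: Y2→Port (7), Y3→Port (2); capacity 7 + 2 = 9.

9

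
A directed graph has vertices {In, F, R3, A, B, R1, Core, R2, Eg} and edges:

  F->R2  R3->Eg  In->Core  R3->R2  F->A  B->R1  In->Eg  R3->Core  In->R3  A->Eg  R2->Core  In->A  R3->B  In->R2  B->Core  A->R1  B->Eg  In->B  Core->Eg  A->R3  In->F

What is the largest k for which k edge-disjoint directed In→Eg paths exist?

Assign every edge capacity 1; by Menger, the answer equals the max flow.
Path In→Eg (+1); total 1.
Path In→R3→Eg (+1); total 2.
Path In→A→Eg (+1); total 3.
Path In→B→Eg (+1); total 4.
Path In→Core→Eg (+1); total 5.
No residual In→Eg path; max flow = 5.
Certifying cut of size 5: {A→Eg, B→Eg, Core→Eg, In→Eg, R3→Eg}.

5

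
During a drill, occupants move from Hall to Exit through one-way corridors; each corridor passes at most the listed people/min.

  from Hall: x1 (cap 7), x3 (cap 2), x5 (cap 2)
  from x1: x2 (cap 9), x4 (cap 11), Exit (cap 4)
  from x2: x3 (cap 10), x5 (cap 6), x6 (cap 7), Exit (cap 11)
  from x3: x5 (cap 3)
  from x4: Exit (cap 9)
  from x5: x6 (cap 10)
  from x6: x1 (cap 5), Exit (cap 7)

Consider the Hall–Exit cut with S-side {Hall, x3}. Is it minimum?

No — its capacity is 12, but the minimum cut has capacity 11.

Given cut capacity: 7 + 2 + 3 = 12.
Augment Hall→x1→Exit: bottleneck 4, flow now 4.
Augment Hall→x1→x2→Exit: bottleneck 3, flow now 7.
Augment Hall→x5→x6→Exit: bottleneck 2, flow now 9.
Augment Hall→x3→x5→x6→Exit: bottleneck 2, flow now 11.
No augmenting path remains; maximum flow = 11.
In the residual graph, reachable from Hall: {Hall}.
Min-cut edges: Hall→x1 (7), Hall→x3 (2), Hall→x5 (2); capacity 7 + 2 + 2 = 11.
Cut capacity 12 exceeds the max flow 11, so it is not minimum.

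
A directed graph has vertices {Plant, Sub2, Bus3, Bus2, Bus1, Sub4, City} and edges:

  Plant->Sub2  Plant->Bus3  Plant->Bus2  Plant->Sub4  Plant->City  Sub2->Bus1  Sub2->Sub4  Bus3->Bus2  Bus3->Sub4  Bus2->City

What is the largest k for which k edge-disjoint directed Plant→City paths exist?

2

Assign every edge capacity 1; by Menger, the answer equals the max flow.
Path Plant→City (+1); total 1.
Path Plant→Bus2→City (+1); total 2.
No residual Plant→City path; max flow = 2.
Certifying cut of size 2: {Bus2→City, Plant→City}.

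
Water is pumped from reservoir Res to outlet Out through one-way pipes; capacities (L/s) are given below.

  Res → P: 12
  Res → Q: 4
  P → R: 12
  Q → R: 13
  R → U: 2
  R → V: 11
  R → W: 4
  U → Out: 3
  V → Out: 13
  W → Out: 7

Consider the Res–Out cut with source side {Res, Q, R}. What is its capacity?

29

Edges leaving {Res, Q, R}: Res→P (12), R→U (2), R→V (11), R→W (4).
Cut capacity = 12 + 2 + 11 + 4 = 29.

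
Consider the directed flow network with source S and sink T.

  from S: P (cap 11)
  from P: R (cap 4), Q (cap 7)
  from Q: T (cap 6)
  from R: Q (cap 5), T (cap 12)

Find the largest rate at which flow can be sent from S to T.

Augment S→P→Q→T: bottleneck 6, flow now 6.
Augment S→P→R→T: bottleneck 4, flow now 10.
No augmenting path remains; maximum flow = 10.
In the residual graph, reachable from S: {S, P, Q}.
Min-cut edges: P→R (4), Q→T (6); capacity 4 + 6 = 10.
This cut is saturated, so no flow can exceed 10.

10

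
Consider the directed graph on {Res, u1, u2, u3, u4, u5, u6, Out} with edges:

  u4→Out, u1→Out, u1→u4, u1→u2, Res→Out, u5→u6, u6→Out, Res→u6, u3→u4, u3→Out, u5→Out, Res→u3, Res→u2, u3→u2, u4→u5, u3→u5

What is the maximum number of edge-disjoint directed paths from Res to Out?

Assign every edge capacity 1; by Menger, the answer equals the max flow.
Path Res→Out (+1); total 1.
Path Res→u3→Out (+1); total 2.
Path Res→u6→Out (+1); total 3.
No residual Res→Out path; max flow = 3.
Certifying cut of size 3: {Res→Out, Res→u3, Res→u6}.

3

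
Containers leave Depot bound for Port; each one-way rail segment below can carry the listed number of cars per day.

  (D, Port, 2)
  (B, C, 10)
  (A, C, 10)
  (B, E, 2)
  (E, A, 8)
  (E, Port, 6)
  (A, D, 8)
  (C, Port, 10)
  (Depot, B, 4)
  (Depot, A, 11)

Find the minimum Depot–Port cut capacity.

14

Augment Depot→A→C→Port: bottleneck 10, flow now 10.
Augment Depot→A→D→Port: bottleneck 1, flow now 11.
Augment Depot→B→E→Port: bottleneck 2, flow now 13.
Augment Depot→B→C→A→D→Port: bottleneck 1, flow now 14. (uses reverse residual edge)
No augmenting path remains; maximum flow = 14.
By max-flow min-cut, the minimum cut capacity equals the max flow.
In the residual graph, reachable from Depot: {Depot, A, B, C, D}.
Min-cut edges: B→E (2), C→Port (10), D→Port (2); capacity 2 + 10 + 2 = 14.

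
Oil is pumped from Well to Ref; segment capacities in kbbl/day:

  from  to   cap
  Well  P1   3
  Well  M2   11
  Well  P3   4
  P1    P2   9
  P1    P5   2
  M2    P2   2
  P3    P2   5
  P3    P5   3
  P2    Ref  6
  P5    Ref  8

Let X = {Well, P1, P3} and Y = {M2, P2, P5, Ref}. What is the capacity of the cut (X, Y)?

30

Edges leaving {Well, P1, P3}: Well→M2 (11), P1→P2 (9), P1→P5 (2), P3→P2 (5), P3→P5 (3).
Cut capacity = 11 + 9 + 2 + 5 + 3 = 30.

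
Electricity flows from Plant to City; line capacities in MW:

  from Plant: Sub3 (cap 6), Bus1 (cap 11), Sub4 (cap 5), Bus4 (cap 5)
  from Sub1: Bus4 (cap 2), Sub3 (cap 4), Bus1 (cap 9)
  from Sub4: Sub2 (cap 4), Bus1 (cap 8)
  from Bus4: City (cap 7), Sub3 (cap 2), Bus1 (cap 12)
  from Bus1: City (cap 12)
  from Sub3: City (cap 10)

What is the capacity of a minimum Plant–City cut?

Augment Plant→Bus4→City: bottleneck 5, flow now 5.
Augment Plant→Bus1→City: bottleneck 11, flow now 16.
Augment Plant→Sub3→City: bottleneck 6, flow now 22.
Augment Plant→Sub4→Bus1→City: bottleneck 1, flow now 23.
No augmenting path remains; maximum flow = 23.
By max-flow min-cut, the minimum cut capacity equals the max flow.
In the residual graph, reachable from Plant: {Plant, Sub4, Sub2, Bus1}.
Min-cut edges: Plant→Bus4 (5), Plant→Sub3 (6), Bus1→City (12); capacity 5 + 6 + 12 = 23.

23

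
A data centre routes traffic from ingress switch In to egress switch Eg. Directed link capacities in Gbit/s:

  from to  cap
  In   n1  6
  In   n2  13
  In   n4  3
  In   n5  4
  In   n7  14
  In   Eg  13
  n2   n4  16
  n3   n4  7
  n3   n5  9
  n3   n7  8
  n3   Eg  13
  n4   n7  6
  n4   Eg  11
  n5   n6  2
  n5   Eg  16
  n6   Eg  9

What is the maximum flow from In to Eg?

Augment In→Eg: bottleneck 13, flow now 13.
Augment In→n4→Eg: bottleneck 3, flow now 16.
Augment In→n5→Eg: bottleneck 4, flow now 20.
Augment In→n2→n4→Eg: bottleneck 8, flow now 28.
No augmenting path remains; maximum flow = 28.
In the residual graph, reachable from In: {In, n1, n2, n4, n7}.
Min-cut edges: In→n5 (4), In→Eg (13), n4→Eg (11); capacity 4 + 13 + 11 = 28.
This cut is saturated, so no flow can exceed 28.

28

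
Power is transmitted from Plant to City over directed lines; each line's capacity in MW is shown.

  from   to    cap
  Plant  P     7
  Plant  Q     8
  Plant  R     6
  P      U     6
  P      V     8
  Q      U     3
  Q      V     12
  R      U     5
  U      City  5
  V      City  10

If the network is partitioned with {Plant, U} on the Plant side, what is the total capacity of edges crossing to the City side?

26

Edges leaving {Plant, U}: Plant→P (7), Plant→Q (8), Plant→R (6), U→City (5).
Cut capacity = 7 + 8 + 6 + 5 = 26.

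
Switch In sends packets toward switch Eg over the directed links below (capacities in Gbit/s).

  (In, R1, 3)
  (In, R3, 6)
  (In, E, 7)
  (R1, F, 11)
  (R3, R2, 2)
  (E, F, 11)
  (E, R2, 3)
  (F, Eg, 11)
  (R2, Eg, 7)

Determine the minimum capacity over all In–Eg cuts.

Augment In→R1→F→Eg: bottleneck 3, flow now 3.
Augment In→R3→R2→Eg: bottleneck 2, flow now 5.
Augment In→E→F→Eg: bottleneck 7, flow now 12.
No augmenting path remains; maximum flow = 12.
By max-flow min-cut, the minimum cut capacity equals the max flow.
In the residual graph, reachable from In: {In, R3}.
Min-cut edges: In→R1 (3), In→E (7), R3→R2 (2); capacity 3 + 7 + 2 = 12.

12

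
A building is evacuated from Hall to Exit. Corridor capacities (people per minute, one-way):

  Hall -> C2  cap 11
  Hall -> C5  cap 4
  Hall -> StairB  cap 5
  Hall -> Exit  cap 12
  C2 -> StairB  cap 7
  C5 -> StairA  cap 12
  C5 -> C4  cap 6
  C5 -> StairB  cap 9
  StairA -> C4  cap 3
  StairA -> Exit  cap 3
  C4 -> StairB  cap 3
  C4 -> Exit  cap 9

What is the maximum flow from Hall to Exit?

16

Augment Hall→Exit: bottleneck 12, flow now 12.
Augment Hall→C5→StairA→Exit: bottleneck 3, flow now 15.
Augment Hall→C5→C4→Exit: bottleneck 1, flow now 16.
No augmenting path remains; maximum flow = 16.
In the residual graph, reachable from Hall: {Hall, C2, StairB}.
Min-cut edges: Hall→C5 (4), Hall→Exit (12); capacity 4 + 12 = 16.
This cut is saturated, so no flow can exceed 16.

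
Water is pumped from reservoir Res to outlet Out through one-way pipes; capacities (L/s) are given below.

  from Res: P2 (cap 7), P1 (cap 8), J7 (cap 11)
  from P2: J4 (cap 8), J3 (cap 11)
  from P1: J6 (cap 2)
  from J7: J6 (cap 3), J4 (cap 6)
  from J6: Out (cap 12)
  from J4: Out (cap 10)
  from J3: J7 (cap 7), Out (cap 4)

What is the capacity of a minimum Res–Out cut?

18

Augment Res→P2→J4→Out: bottleneck 7, flow now 7.
Augment Res→P1→J6→Out: bottleneck 2, flow now 9.
Augment Res→J7→J6→Out: bottleneck 3, flow now 12.
Augment Res→J7→J4→Out: bottleneck 3, flow now 15.
Augment Res→J7→J4→P2→J3→Out: bottleneck 3, flow now 18. (uses reverse residual edge)
No augmenting path remains; maximum flow = 18.
By max-flow min-cut, the minimum cut capacity equals the max flow.
In the residual graph, reachable from Res: {Res, P1, J7}.
Min-cut edges: Res→P2 (7), P1→J6 (2), J7→J6 (3), J7→J4 (6); capacity 7 + 2 + 3 + 6 = 18.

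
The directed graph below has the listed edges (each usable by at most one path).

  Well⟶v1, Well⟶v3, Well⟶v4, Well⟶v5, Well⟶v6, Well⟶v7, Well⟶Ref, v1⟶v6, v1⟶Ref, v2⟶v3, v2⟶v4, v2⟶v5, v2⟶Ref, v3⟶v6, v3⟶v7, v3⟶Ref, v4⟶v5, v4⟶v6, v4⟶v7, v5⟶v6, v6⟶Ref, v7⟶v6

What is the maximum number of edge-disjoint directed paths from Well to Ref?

Assign every edge capacity 1; by Menger, the answer equals the max flow.
Path Well→Ref (+1); total 1.
Path Well→v1→Ref (+1); total 2.
Path Well→v3→Ref (+1); total 3.
Path Well→v6→Ref (+1); total 4.
No residual Well→Ref path; max flow = 4.
Certifying cut of size 4: {Well→Ref, Well→v1, Well→v3, v6→Ref}.

4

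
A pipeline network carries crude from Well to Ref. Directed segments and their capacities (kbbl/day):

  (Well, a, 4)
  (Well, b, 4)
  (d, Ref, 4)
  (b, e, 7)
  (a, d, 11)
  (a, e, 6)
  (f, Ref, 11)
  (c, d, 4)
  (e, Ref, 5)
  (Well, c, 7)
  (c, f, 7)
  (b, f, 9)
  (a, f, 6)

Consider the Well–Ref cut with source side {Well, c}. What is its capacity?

19

Edges leaving {Well, c}: Well→a (4), Well→b (4), c→d (4), c→f (7).
Cut capacity = 4 + 4 + 4 + 7 = 19.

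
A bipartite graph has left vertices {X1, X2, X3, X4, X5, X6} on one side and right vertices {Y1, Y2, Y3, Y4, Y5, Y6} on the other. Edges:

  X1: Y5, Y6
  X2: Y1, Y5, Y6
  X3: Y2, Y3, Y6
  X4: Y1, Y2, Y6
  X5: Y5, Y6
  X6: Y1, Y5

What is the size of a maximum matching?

5

Unit-capacity flow: source→left, listed edges, right→sink; max matching = max flow.
Augmenting path X1→Y5 (+1); matched 1.
Augmenting path X2→Y1 (+1); matched 2.
Augmenting path X3→Y2 (+1); matched 3.
Augmenting path X4→Y6 (+1); matched 4.
Augmenting path X5→Y6→X4→Y2→X3→Y3 (+1); matched 5.
No augmenting path remains; maximum matching = 5.
König certificate: {X3, X4, Y1, Y5, Y6} is a vertex cover of size 5 (every listed pair touches it), so no matching can be larger.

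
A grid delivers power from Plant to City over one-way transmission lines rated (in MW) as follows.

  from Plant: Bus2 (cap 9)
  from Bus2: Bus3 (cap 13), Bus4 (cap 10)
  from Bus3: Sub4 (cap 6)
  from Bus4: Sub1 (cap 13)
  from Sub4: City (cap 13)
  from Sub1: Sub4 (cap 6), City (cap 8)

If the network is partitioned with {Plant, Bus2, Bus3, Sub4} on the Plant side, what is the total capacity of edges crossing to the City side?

23

Edges leaving {Plant, Bus2, Bus3, Sub4}: Bus2→Bus4 (10), Sub4→City (13).
Cut capacity = 10 + 13 = 23.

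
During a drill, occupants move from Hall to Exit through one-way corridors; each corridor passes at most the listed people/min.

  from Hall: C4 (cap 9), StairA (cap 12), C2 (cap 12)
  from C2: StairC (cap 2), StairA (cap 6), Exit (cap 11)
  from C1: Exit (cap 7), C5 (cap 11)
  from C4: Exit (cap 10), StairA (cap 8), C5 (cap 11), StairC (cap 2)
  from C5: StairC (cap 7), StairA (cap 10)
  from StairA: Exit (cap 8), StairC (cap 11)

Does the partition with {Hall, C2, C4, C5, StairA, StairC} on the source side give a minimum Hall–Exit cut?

No — its capacity is 29, but the minimum cut has capacity 28.

Given cut capacity: 11 + 10 + 8 = 29.
Augment Hall→C2→Exit: bottleneck 11, flow now 11.
Augment Hall→C4→Exit: bottleneck 9, flow now 20.
Augment Hall→StairA→Exit: bottleneck 8, flow now 28.
No augmenting path remains; maximum flow = 28.
In the residual graph, reachable from Hall: {Hall, C2, StairA, StairC}.
Min-cut edges: Hall→C4 (9), C2→Exit (11), StairA→Exit (8); capacity 9 + 11 + 8 = 28.
Cut capacity 29 exceeds the max flow 28, so it is not minimum.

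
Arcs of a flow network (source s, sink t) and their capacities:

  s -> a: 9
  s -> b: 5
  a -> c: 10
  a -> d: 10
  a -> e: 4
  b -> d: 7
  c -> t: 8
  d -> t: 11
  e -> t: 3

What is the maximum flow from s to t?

14

Augment s→a→c→t: bottleneck 8, flow now 8.
Augment s→a→d→t: bottleneck 1, flow now 9.
Augment s→b→d→t: bottleneck 5, flow now 14.
No augmenting path remains; maximum flow = 14.
In the residual graph, reachable from s: {s}.
Min-cut edges: s→a (9), s→b (5); capacity 9 + 5 = 14.
This cut is saturated, so no flow can exceed 14.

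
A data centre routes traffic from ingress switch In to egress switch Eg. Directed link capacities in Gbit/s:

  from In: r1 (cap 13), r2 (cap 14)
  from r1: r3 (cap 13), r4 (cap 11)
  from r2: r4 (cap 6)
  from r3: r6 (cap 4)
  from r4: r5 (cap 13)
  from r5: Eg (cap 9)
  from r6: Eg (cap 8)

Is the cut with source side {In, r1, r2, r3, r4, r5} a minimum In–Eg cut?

Yes — it is a minimum cut (capacity 13).

Given cut capacity: 4 + 9 = 13.
Augment In→r1→r3→r6→Eg: bottleneck 4, flow now 4.
Augment In→r1→r4→r5→Eg: bottleneck 9, flow now 13.
No augmenting path remains; maximum flow = 13.
Cut capacity 13 equals the max flow, so it is a minimum cut.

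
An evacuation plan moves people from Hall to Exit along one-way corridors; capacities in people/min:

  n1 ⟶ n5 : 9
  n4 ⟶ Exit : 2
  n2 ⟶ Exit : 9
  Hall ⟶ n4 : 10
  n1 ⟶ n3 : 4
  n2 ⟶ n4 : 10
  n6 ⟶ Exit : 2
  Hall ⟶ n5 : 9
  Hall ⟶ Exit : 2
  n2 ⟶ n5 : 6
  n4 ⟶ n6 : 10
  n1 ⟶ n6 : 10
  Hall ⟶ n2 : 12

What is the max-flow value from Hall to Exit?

Augment Hall→Exit: bottleneck 2, flow now 2.
Augment Hall→n2→Exit: bottleneck 9, flow now 11.
Augment Hall→n4→Exit: bottleneck 2, flow now 13.
Augment Hall→n4→n6→Exit: bottleneck 2, flow now 15.
No augmenting path remains; maximum flow = 15.
In the residual graph, reachable from Hall: {Hall, n2, n4, n5, n6}.
Min-cut edges: Hall→Exit (2), n2→Exit (9), n4→Exit (2), n6→Exit (2); capacity 2 + 9 + 2 + 2 = 15.
This cut is saturated, so no flow can exceed 15.

15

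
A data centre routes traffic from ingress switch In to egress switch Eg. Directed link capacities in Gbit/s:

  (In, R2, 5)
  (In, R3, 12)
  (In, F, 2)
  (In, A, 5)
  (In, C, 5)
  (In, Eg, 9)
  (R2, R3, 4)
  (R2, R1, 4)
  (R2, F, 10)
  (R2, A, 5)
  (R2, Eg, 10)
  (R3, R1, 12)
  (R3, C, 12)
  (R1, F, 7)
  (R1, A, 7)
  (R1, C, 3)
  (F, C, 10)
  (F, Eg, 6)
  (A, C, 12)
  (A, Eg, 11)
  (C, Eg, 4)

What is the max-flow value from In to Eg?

Augment In→Eg: bottleneck 9, flow now 9.
Augment In→R2→Eg: bottleneck 5, flow now 14.
Augment In→F→Eg: bottleneck 2, flow now 16.
Augment In→A→Eg: bottleneck 5, flow now 21.
Augment In→C→Eg: bottleneck 4, flow now 25.
Augment In→R3→R1→F→Eg: bottleneck 4, flow now 29.
Augment In→R3→R1→A→Eg: bottleneck 6, flow now 35.
No augmenting path remains; maximum flow = 35.
In the residual graph, reachable from In: {In, R3, R1, F, A, C}.
Min-cut edges: In→R2 (5), In→Eg (9), F→Eg (6), A→Eg (11), C→Eg (4); capacity 5 + 9 + 6 + 11 + 4 = 35.
This cut is saturated, so no flow can exceed 35.

35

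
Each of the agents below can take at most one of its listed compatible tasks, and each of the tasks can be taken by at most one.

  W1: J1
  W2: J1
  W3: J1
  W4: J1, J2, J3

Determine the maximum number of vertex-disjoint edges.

Unit-capacity flow: source→left, listed edges, right→sink; max matching = max flow.
Augmenting path W1→J1 (+1); matched 1.
Augmenting path W4→J2 (+1); matched 2.
No augmenting path remains; maximum matching = 2.
König certificate: {W4, J1} is a vertex cover of size 2 (every listed pair touches it), so no matching can be larger.

2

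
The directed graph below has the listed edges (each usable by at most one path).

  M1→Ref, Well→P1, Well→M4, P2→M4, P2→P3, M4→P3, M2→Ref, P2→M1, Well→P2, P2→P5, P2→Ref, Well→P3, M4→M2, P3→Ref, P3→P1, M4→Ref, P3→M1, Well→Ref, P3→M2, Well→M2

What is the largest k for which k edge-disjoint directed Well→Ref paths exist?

Assign every edge capacity 1; by Menger, the answer equals the max flow.
Path Well→Ref (+1); total 1.
Path Well→P2→Ref (+1); total 2.
Path Well→M4→Ref (+1); total 3.
Path Well→P3→Ref (+1); total 4.
Path Well→M2→Ref (+1); total 5.
No residual Well→Ref path; max flow = 5.
Certifying cut of size 5: {Well→M2, Well→M4, Well→P2, Well→P3, Well→Ref}.

5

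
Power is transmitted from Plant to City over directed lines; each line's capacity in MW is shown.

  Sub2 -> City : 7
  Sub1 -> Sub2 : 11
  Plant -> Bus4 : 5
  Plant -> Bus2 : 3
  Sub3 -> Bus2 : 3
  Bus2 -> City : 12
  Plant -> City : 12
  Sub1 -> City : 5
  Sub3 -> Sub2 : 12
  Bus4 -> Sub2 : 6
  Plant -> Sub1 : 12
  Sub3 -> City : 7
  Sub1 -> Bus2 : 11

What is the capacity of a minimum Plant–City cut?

Augment Plant→City: bottleneck 12, flow now 12.
Augment Plant→Sub1→City: bottleneck 5, flow now 17.
Augment Plant→Bus2→City: bottleneck 3, flow now 20.
Augment Plant→Bus4→Sub2→City: bottleneck 5, flow now 25.
Augment Plant→Sub1→Bus2→City: bottleneck 7, flow now 32.
No augmenting path remains; maximum flow = 32.
By max-flow min-cut, the minimum cut capacity equals the max flow.
In the residual graph, reachable from Plant: {Plant}.
Min-cut edges: Plant→Bus4 (5), Plant→Sub1 (12), Plant→Bus2 (3), Plant→City (12); capacity 5 + 12 + 3 + 12 = 32.

32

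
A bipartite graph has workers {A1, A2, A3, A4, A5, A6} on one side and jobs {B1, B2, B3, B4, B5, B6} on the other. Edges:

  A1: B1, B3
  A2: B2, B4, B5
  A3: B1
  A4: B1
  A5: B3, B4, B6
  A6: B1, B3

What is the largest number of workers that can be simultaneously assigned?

4

Unit-capacity flow: source→left, listed edges, right→sink; max matching = max flow.
Augmenting path A1→B1 (+1); matched 1.
Augmenting path A2→B2 (+1); matched 2.
Augmenting path A5→B3 (+1); matched 3.
Augmenting path A6→B3→A5→B4 (+1); matched 4.
No augmenting path remains; maximum matching = 4.
König certificate: {A2, A5, B1, B3} is a vertex cover of size 4 (every listed pair touches it), so no matching can be larger.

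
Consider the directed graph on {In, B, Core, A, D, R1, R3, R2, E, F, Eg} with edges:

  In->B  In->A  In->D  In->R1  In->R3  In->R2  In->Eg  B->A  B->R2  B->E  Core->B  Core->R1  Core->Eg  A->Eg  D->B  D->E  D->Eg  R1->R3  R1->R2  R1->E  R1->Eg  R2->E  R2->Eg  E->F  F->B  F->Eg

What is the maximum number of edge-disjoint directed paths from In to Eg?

6

Assign every edge capacity 1; by Menger, the answer equals the max flow.
Path In→Eg (+1); total 1.
Path In→A→Eg (+1); total 2.
Path In→D→Eg (+1); total 3.
Path In→R1→Eg (+1); total 4.
Path In→R2→Eg (+1); total 5.
Path In→B→E→F→Eg (+1); total 6.
No residual In→Eg path; max flow = 6.
Certifying cut of size 6: {In→A, In→B, In→D, In→Eg, In→R1, In→R2}.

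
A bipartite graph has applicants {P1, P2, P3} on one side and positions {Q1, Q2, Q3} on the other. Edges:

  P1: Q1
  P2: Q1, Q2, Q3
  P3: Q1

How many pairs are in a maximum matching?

2

Unit-capacity flow: source→left, listed edges, right→sink; max matching = max flow.
Augmenting path P1→Q1 (+1); matched 1.
Augmenting path P2→Q2 (+1); matched 2.
No augmenting path remains; maximum matching = 2.
König certificate: {P2, Q1} is a vertex cover of size 2 (every listed pair touches it), so no matching can be larger.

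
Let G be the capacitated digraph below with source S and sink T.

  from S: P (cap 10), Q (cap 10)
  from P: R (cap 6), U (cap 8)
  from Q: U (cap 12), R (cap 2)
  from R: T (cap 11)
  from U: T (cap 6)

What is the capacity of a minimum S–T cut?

14

Augment S→P→R→T: bottleneck 6, flow now 6.
Augment S→P→U→T: bottleneck 4, flow now 10.
Augment S→Q→R→T: bottleneck 2, flow now 12.
Augment S→Q→U→T: bottleneck 2, flow now 14.
No augmenting path remains; maximum flow = 14.
By max-flow min-cut, the minimum cut capacity equals the max flow.
In the residual graph, reachable from S: {S, P, Q, U}.
Min-cut edges: P→R (6), Q→R (2), U→T (6); capacity 6 + 2 + 6 = 14.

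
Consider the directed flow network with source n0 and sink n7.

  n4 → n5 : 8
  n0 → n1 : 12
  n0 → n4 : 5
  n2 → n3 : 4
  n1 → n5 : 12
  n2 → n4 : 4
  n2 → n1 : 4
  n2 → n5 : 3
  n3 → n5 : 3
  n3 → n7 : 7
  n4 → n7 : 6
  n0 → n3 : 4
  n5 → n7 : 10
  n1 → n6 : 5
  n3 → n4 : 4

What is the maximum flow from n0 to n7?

Augment n0→n3→n7: bottleneck 4, flow now 4.
Augment n0→n4→n7: bottleneck 5, flow now 9.
Augment n0→n1→n5→n7: bottleneck 10, flow now 19.
No augmenting path remains; maximum flow = 19.
In the residual graph, reachable from n0: {n0, n1, n5, n6}.
Min-cut edges: n0→n3 (4), n0→n4 (5), n5→n7 (10); capacity 4 + 5 + 10 = 19.
This cut is saturated, so no flow can exceed 19.

19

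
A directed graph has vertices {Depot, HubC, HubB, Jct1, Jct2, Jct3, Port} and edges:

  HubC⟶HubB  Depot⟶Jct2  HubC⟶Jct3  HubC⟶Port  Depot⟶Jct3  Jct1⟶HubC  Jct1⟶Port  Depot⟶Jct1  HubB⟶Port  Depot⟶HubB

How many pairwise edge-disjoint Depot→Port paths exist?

2

Assign every edge capacity 1; by Menger, the answer equals the max flow.
Path Depot→HubB→Port (+1); total 1.
Path Depot→Jct1→Port (+1); total 2.
No residual Depot→Port path; max flow = 2.
Certifying cut of size 2: {Depot→HubB, Depot→Jct1}.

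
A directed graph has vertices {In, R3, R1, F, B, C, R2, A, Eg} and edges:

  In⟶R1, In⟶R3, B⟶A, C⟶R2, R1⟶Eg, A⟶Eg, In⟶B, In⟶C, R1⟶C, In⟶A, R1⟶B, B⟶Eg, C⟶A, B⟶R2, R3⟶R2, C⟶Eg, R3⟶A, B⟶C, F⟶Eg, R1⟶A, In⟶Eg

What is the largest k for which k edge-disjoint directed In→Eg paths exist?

Assign every edge capacity 1; by Menger, the answer equals the max flow.
Path In→Eg (+1); total 1.
Path In→R1→Eg (+1); total 2.
Path In→B→Eg (+1); total 3.
Path In→C→Eg (+1); total 4.
Path In→A→Eg (+1); total 5.
No residual In→Eg path; max flow = 5.
Certifying cut of size 5: {A→Eg, In→B, In→C, In→Eg, In→R1}.

5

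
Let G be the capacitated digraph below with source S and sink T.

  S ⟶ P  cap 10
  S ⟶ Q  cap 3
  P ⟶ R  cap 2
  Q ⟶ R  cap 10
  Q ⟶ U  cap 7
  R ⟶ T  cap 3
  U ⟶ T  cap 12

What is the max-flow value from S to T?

5

Augment S→P→R→T: bottleneck 2, flow now 2.
Augment S→Q→R→T: bottleneck 1, flow now 3.
Augment S→Q→U→T: bottleneck 2, flow now 5.
No augmenting path remains; maximum flow = 5.
In the residual graph, reachable from S: {S, P}.
Min-cut edges: S→Q (3), P→R (2); capacity 3 + 2 = 5.
This cut is saturated, so no flow can exceed 5.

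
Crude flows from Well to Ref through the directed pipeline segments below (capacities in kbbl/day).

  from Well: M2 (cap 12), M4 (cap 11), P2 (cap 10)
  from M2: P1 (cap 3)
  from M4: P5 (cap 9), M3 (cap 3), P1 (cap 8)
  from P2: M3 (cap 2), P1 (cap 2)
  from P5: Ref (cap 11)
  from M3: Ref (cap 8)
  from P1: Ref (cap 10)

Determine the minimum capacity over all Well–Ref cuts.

18

Augment Well→M2→P1→Ref: bottleneck 3, flow now 3.
Augment Well→M4→P5→Ref: bottleneck 9, flow now 12.
Augment Well→M4→M3→Ref: bottleneck 2, flow now 14.
Augment Well→P2→M3→Ref: bottleneck 2, flow now 16.
Augment Well→P2→P1→Ref: bottleneck 2, flow now 18.
No augmenting path remains; maximum flow = 18.
By max-flow min-cut, the minimum cut capacity equals the max flow.
In the residual graph, reachable from Well: {Well, M2, P2}.
Min-cut edges: Well→M4 (11), M2→P1 (3), P2→M3 (2), P2→P1 (2); capacity 11 + 3 + 2 + 2 = 18.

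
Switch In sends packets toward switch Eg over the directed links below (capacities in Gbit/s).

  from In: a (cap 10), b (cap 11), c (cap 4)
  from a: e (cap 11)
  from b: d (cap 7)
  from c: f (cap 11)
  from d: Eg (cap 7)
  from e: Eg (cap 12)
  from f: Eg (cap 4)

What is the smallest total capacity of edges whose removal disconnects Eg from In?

21

Augment In→a→e→Eg: bottleneck 10, flow now 10.
Augment In→b→d→Eg: bottleneck 7, flow now 17.
Augment In→c→f→Eg: bottleneck 4, flow now 21.
No augmenting path remains; maximum flow = 21.
By max-flow min-cut, the minimum cut capacity equals the max flow.
In the residual graph, reachable from In: {In, b}.
Min-cut edges: In→a (10), In→c (4), b→d (7); capacity 10 + 4 + 7 = 21.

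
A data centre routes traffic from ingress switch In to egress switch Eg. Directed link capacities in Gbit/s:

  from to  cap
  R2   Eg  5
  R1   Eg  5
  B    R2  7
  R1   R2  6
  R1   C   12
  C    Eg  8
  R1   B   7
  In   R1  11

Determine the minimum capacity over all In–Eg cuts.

11

Augment In→R1→Eg: bottleneck 5, flow now 5.
Augment In→R1→R2→Eg: bottleneck 5, flow now 10.
Augment In→R1→C→Eg: bottleneck 1, flow now 11.
No augmenting path remains; maximum flow = 11.
By max-flow min-cut, the minimum cut capacity equals the max flow.
In the residual graph, reachable from In: {In}.
Min-cut edges: In→R1 (11); capacity 11 = 11.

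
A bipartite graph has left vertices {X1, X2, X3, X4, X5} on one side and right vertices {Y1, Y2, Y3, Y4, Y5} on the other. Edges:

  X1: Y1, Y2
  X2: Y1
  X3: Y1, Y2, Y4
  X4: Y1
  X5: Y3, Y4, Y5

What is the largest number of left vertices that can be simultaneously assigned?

4

Unit-capacity flow: source→left, listed edges, right→sink; max matching = max flow.
Augmenting path X1→Y1 (+1); matched 1.
Augmenting path X3→Y2 (+1); matched 2.
Augmenting path X5→Y3 (+1); matched 3.
Augmenting path X2→Y1→X1→Y2→X3→Y4 (+1); matched 4.
No augmenting path remains; maximum matching = 4.
König certificate: {X1, X3, X5, Y1} is a vertex cover of size 4 (every listed pair touches it), so no matching can be larger.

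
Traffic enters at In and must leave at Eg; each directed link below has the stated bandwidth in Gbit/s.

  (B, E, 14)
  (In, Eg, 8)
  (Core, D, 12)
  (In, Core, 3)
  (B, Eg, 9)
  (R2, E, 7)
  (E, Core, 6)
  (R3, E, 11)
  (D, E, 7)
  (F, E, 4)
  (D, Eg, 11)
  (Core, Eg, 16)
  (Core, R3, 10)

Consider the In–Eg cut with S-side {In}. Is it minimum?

Yes — it is a minimum cut (capacity 11).

Given cut capacity: 3 + 8 = 11.
Augment In→Eg: bottleneck 8, flow now 8.
Augment In→Core→Eg: bottleneck 3, flow now 11.
No augmenting path remains; maximum flow = 11.
Cut capacity 11 equals the max flow, so it is a minimum cut.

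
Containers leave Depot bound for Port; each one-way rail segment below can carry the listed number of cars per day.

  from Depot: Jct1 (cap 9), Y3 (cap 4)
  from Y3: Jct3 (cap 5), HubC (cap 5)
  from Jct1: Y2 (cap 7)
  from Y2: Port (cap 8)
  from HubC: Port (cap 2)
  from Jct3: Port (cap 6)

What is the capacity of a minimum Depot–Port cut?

Augment Depot→Y3→HubC→Port: bottleneck 2, flow now 2.
Augment Depot→Y3→Jct3→Port: bottleneck 2, flow now 4.
Augment Depot→Jct1→Y2→Port: bottleneck 7, flow now 11.
No augmenting path remains; maximum flow = 11.
By max-flow min-cut, the minimum cut capacity equals the max flow.
In the residual graph, reachable from Depot: {Depot, Jct1}.
Min-cut edges: Depot→Y3 (4), Jct1→Y2 (7); capacity 4 + 7 = 11.

11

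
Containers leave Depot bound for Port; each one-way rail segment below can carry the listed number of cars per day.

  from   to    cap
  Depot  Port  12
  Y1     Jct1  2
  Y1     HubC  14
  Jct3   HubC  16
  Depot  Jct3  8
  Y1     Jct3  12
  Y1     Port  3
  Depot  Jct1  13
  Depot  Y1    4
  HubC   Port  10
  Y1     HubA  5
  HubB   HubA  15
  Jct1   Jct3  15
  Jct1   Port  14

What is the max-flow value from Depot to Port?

37

Augment Depot→Port: bottleneck 12, flow now 12.
Augment Depot→Y1→Port: bottleneck 3, flow now 15.
Augment Depot→Jct1→Port: bottleneck 13, flow now 28.
Augment Depot→Y1→Jct1→Port: bottleneck 1, flow now 29.
Augment Depot→Jct3→HubC→Port: bottleneck 8, flow now 37.
No augmenting path remains; maximum flow = 37.
In the residual graph, reachable from Depot: {Depot}.
Min-cut edges: Depot→Y1 (4), Depot→Jct1 (13), Depot→Jct3 (8), Depot→Port (12); capacity 4 + 13 + 8 + 12 = 37.
This cut is saturated, so no flow can exceed 37.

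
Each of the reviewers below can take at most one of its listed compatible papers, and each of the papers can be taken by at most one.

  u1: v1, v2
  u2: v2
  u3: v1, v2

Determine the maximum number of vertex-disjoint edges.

2

Unit-capacity flow: source→left, listed edges, right→sink; max matching = max flow.
Augmenting path u1→v1 (+1); matched 1.
Augmenting path u2→v2 (+1); matched 2.
No augmenting path remains; maximum matching = 2.
König certificate: {v1, v2} is a vertex cover of size 2 (every listed pair touches it), so no matching can be larger.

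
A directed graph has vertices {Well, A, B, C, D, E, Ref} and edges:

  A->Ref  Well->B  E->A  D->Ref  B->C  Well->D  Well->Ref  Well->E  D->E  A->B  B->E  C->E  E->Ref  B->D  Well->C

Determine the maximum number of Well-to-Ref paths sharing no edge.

Assign every edge capacity 1; by Menger, the answer equals the max flow.
Path Well→Ref (+1); total 1.
Path Well→D→Ref (+1); total 2.
Path Well→E→Ref (+1); total 3.
Path Well→B→E→A→Ref (+1); total 4.
No residual Well→Ref path; max flow = 4.
Certifying cut of size 4: {D→Ref, E→A, E→Ref, Well→Ref}.

4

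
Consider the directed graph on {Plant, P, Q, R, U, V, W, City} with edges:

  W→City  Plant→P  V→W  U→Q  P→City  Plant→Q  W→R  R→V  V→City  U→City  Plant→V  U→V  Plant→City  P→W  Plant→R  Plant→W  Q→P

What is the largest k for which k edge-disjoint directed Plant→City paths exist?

4

Assign every edge capacity 1; by Menger, the answer equals the max flow.
Path Plant→City (+1); total 1.
Path Plant→P→City (+1); total 2.
Path Plant→V→City (+1); total 3.
Path Plant→W→City (+1); total 4.
No residual Plant→City path; max flow = 4.
Certifying cut of size 4: {P→City, Plant→City, V→City, W→City}.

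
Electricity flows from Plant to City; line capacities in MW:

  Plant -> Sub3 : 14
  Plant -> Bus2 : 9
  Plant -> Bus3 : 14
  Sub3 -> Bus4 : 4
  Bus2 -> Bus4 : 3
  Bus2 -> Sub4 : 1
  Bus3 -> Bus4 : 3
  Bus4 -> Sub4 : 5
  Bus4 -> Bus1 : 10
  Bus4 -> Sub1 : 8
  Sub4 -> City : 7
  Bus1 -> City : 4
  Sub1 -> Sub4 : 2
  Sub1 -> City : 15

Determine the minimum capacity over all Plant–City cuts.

Augment Plant→Bus2→Sub4→City: bottleneck 1, flow now 1.
Augment Plant→Sub3→Bus4→Sub4→City: bottleneck 4, flow now 5.
Augment Plant→Bus2→Bus4→Sub4→City: bottleneck 1, flow now 6.
Augment Plant→Bus2→Bus4→Bus1→City: bottleneck 2, flow now 8.
Augment Plant→Bus3→Bus4→Bus1→City: bottleneck 2, flow now 10.
Augment Plant→Bus3→Bus4→Sub1→City: bottleneck 1, flow now 11.
No augmenting path remains; maximum flow = 11.
By max-flow min-cut, the minimum cut capacity equals the max flow.
In the residual graph, reachable from Plant: {Plant, Sub3, Bus2, Bus3}.
Min-cut edges: Sub3→Bus4 (4), Bus2→Bus4 (3), Bus2→Sub4 (1), Bus3→Bus4 (3); capacity 4 + 3 + 1 + 3 = 11.

11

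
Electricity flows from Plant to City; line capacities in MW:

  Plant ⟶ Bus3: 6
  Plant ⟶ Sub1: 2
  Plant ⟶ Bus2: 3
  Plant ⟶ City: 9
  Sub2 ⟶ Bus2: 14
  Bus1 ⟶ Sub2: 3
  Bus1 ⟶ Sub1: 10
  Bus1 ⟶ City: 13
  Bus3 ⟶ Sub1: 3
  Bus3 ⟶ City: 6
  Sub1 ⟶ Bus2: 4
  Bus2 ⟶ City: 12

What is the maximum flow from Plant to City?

20

Augment Plant→City: bottleneck 9, flow now 9.
Augment Plant→Bus3→City: bottleneck 6, flow now 15.
Augment Plant→Bus2→City: bottleneck 3, flow now 18.
Augment Plant→Sub1→Bus2→City: bottleneck 2, flow now 20.
No augmenting path remains; maximum flow = 20.
In the residual graph, reachable from Plant: {Plant}.
Min-cut edges: Plant→Bus3 (6), Plant→Sub1 (2), Plant→Bus2 (3), Plant→City (9); capacity 6 + 2 + 3 + 9 = 20.
This cut is saturated, so no flow can exceed 20.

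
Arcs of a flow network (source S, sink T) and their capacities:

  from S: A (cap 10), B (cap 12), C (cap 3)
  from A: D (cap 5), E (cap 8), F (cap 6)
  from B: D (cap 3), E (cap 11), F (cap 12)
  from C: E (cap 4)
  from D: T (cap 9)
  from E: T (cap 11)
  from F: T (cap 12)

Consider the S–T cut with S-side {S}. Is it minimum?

Given cut capacity: 10 + 12 + 3 = 25.
Augment S→A→D→T: bottleneck 5, flow now 5.
Augment S→A→E→T: bottleneck 5, flow now 10.
Augment S→B→D→T: bottleneck 3, flow now 13.
Augment S→B→E→T: bottleneck 6, flow now 19.
Augment S→B→F→T: bottleneck 3, flow now 22.
Augment S→C→E→A→F→T: bottleneck 3, flow now 25. (uses reverse residual edge)
No augmenting path remains; maximum flow = 25.
Cut capacity 25 equals the max flow, so it is a minimum cut.

Yes — it is a minimum cut (capacity 25).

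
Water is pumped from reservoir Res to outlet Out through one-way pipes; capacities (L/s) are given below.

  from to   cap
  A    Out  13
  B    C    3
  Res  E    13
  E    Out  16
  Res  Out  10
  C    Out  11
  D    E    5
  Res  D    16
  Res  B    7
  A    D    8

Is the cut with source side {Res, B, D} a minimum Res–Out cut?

Given cut capacity: 13 + 10 + 3 + 5 = 31.
Augment Res→Out: bottleneck 10, flow now 10.
Augment Res→E→Out: bottleneck 13, flow now 23.
Augment Res→B→C→Out: bottleneck 3, flow now 26.
Augment Res→D→E→Out: bottleneck 3, flow now 29.
No augmenting path remains; maximum flow = 29.
In the residual graph, reachable from Res: {Res, B, D, E}.
Min-cut edges: Res→Out (10), B→C (3), E→Out (16); capacity 10 + 3 + 16 = 29.
Cut capacity 31 exceeds the max flow 29, so it is not minimum.

No — its capacity is 31, but the minimum cut has capacity 29.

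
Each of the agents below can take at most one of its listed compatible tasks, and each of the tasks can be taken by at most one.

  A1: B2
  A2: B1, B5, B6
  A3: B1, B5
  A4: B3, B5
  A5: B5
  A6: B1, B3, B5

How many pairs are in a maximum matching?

Unit-capacity flow: source→left, listed edges, right→sink; max matching = max flow.
Augmenting path A1→B2 (+1); matched 1.
Augmenting path A2→B1 (+1); matched 2.
Augmenting path A3→B5 (+1); matched 3.
Augmenting path A4→B3 (+1); matched 4.
Augmenting path A6→B1→A2→B6 (+1); matched 5.
No augmenting path remains; maximum matching = 5.
König certificate: {A1, A2, B1, B3, B5} is a vertex cover of size 5 (every listed pair touches it), so no matching can be larger.

5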